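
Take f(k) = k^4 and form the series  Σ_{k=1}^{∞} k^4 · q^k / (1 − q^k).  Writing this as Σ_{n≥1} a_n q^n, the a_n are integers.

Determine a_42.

a_42 = 3348388

n=42: 1·42 2·21 3·14 6·7 7·6 14·3 21·2 42·1  f→[1+16+81+1296+2401+38416+194481+3111696]=3348388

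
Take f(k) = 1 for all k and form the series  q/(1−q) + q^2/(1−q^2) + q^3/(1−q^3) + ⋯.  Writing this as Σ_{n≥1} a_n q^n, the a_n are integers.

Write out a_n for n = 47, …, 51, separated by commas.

2, 10, 3, 6, 4

q^47  k|47↦f(k): 1:1 47:1  a_47=2
n=48: 1·48 2·24 3·16 4·12 6·8 8·6 12·4 16·3 24·2 48·1  f→[1+1+1+1+1+1+1+1+1+1]=10
q^49  k|49↦f(k): 49:1 7:1 1:1  a_49=3
[q^50] f(1)=1,f(2)=1,f(5)=1,f(10)=1,f(25)=1,f(50)=1 ⇒ 6
q^51  k|51↦f(k): 1:1 3:1 17:1 51:1  a_51=4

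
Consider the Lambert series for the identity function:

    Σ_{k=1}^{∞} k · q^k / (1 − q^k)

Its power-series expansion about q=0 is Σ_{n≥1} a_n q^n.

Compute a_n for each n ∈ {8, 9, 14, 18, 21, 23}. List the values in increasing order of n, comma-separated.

15, 13, 24, 39, 32, 24

[q^8] f(8)=8,f(4)=4,f(2)=2,f(1)=1 ⇒ 15
n=9: 1·9 3·3 9·1  f→[1+3+9]=13
q^14  k|14↦f(k): 1:1 2:2 7:7 14:14  a_14=24
[q^18] f(1)=1,f(2)=2,f(3)=3,f(6)=6,f(9)=9,f(18)=18 ⇒ 39
q^21  k|21↦f(k): 21:21 7:7 3:3 1:1  a_21=32
[q^23] f(23)=23,f(1)=1 ⇒ 24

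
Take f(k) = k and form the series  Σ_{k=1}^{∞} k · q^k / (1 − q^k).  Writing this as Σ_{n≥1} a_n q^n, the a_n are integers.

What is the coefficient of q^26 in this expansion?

q^26  k|26↦f(k): 1:1 2:2 13:13 26:26  a_26=42

a_26 = 42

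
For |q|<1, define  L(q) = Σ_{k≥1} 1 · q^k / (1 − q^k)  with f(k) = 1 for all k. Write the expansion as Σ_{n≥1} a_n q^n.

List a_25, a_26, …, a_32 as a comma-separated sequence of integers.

q^25  k|25↦f(k): 1:1 5:1 25:1  a_25=3
q^26  k|26↦f(k): 1:1 2:1 13:1 26:1  a_26=4
q^27  k|27↦f(k): 27:1 9:1 3:1 1:1  a_27=4
n=28: 28·1 14·2 7·4 4·7 2·14 1·28  f→[1+1+1+1+1+1]=6
n=29: 1·29 29·1  f→[1+1]=2
[q^30] f(1)=1,f(2)=1,f(3)=1,f(5)=1,f(6)=1,f(10)=1,f(15)=1,f(30)=1 ⇒ 8
[q^31] f(1)=1,f(31)=1 ⇒ 2
[q^32] f(1)=1,f(2)=1,f(4)=1,f(8)=1,f(16)=1,f(32)=1 ⇒ 6

3, 4, 4, 6, 2, 8, 2, 6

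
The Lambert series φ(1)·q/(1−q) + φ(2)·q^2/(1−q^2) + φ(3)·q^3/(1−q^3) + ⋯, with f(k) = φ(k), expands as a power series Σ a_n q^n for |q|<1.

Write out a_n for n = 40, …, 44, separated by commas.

d|40:{40,20,10,8,5,4,2,1}  Σφ=16+8+4+4+4+2+1+1=40
[q^41] φ(1)=1,φ(41)=40 ⇒ 41
d|42:{42,21,14,7,6,3,2,1}  Σφ=12+12+6+6+2+2+1+1=42
q^43  k|43↦φ(k): 43:42 1:1  a_43=43
q^44  k|44↦φ(k): 1:1 2:1 4:2 11:10 22:10 44:20  a_44=44

40, 41, 42, 43, 44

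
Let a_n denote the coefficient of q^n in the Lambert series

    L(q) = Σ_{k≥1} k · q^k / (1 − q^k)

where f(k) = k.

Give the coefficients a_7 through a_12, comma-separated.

8, 15, 13, 18, 12, 28

[q^7] f(1)=1,f(7)=7 ⇒ 8
q^8  k|8↦f(k): 8:8 4:4 2:2 1:1  a_8=15
d|9:{9,3,1}  Σf=9+3+1=13
[q^10] f(10)=10,f(5)=5,f(2)=2,f(1)=1 ⇒ 18
n=11: 1·11 11·1  f→[1+11]=12
d|12:{1,2,3,4,6,12}  Σf=1+2+3+4+6+12=28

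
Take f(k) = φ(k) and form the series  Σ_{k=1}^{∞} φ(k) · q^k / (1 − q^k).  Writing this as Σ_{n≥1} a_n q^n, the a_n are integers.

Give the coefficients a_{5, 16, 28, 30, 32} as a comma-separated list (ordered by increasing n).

d|5:{5,1}  Σφ=4+1=5
n=16: 1·16 2·8 4·4 8·2 16·1  φ→[1+1+2+4+8]=16
q^28  k|28↦φ(k): 1:1 2:1 4:2 7:6 14:6 28:12  a_28=28
[q^30] φ(1)=1,φ(2)=1,φ(3)=2,φ(5)=4,φ(6)=2,φ(10)=4,φ(15)=8,φ(30)=8 ⇒ 30
[q^32] φ(1)=1,φ(2)=1,φ(4)=2,φ(8)=4,φ(16)=8,φ(32)=16 ⇒ 32

5, 16, 28, 30, 32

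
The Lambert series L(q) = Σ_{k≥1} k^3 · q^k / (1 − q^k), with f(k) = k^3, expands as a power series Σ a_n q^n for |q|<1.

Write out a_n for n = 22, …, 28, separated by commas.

d|22:{22,11,2,1}  Σf=10648+1331+8+1=11988
n=23: 1·23 23·1  f→[1+12167]=12168
d|24:{1,2,3,4,6,8,12,24}  Σf=1+8+27+64+216+512+1728+13824=16380
[q^25] f(25)=15625,f(5)=125,f(1)=1 ⇒ 15751
n=26: 26·1 13·2 2·13 1·26  f→[17576+2197+8+1]=19782
q^27  k|27↦f(k): 1:1 3:27 9:729 27:19683  a_27=20440
d|28:{28,14,7,4,2,1}  Σf=21952+2744+343+64+8+1=25112

11988, 12168, 16380, 15751, 19782, 20440, 25112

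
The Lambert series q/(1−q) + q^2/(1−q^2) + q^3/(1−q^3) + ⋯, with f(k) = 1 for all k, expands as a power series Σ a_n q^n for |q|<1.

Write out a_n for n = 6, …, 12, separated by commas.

4, 2, 4, 3, 4, 2, 6

[q^6] f(1)=1,f(2)=1,f(3)=1,f(6)=1 ⇒ 4
n=7: 1·7 7·1  f→[1+1]=2
q^8  k|8↦f(k): 8:1 4:1 2:1 1:1  a_8=4
[q^9] f(9)=1,f(3)=1,f(1)=1 ⇒ 3
q^10  k|10↦f(k): 1:1 2:1 5:1 10:1  a_10=4
d|11:{1,11}  Σf=1+1=2
d|12:{12,6,4,3,2,1}  Σf=1+1+1+1+1+1=6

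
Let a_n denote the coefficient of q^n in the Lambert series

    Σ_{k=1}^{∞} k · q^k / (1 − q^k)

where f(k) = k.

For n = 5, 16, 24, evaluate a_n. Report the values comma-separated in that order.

[q^5] f(1)=1,f(5)=5 ⇒ 6
[q^16] f(16)=16,f(8)=8,f(4)=4,f(2)=2,f(1)=1 ⇒ 31
q^24  k|24↦f(k): 24:24 12:12 8:8 6:6 4:4 3:3 2:2 1:1  a_24=60

6, 31, 60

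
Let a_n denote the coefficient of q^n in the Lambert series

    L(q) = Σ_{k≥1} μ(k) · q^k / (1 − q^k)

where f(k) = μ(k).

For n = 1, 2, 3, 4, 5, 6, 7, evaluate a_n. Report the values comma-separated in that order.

d|1:{1}  Σμ=1=1
n=2: 2·1 1·2  μ→[(-1)+1]=0
n=3: 3·1 1·3  μ→[(-1)+1]=0
[q^4] μ(4)=0,μ(2)=-1,μ(1)=1 ⇒ 0
n=5: 5·1 1·5  μ→[(-1)+1]=0
q^6  k|6↦μ(k): 6:1 3:-1 2:-1 1:1  a_6=0
q^7  k|7↦μ(k): 1:1 7:-1  a_7=0

1, 0, 0, 0, 0, 0, 0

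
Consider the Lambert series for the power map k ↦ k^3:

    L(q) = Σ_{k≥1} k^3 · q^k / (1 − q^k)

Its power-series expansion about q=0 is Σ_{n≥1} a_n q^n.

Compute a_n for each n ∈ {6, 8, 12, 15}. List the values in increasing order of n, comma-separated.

d|6:{6,3,2,1}  Σf=216+27+8+1=252
n=8: 8·1 4·2 2·4 1·8  f→[512+64+8+1]=585
n=12: 12·1 6·2 4·3 3·4 2·6 1·12  f→[1728+216+64+27+8+1]=2044
[q^15] f(1)=1,f(3)=27,f(5)=125,f(15)=3375 ⇒ 3528

252, 585, 2044, 3528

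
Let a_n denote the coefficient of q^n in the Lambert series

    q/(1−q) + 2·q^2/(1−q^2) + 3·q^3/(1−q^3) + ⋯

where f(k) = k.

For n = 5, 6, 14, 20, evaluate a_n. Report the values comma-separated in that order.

q^5  k|5↦f(k): 1:1 5:5  a_5=6
[q^6] f(1)=1,f(2)=2,f(3)=3,f(6)=6 ⇒ 12
d|14:{1,2,7,14}  Σf=1+2+7+14=24
d|20:{20,10,5,4,2,1}  Σf=20+10+5+4+2+1=42

6, 12, 24, 42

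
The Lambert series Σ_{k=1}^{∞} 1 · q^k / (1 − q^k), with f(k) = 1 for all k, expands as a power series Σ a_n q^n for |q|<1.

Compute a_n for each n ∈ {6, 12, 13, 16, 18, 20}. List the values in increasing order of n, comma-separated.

4, 6, 2, 5, 6, 6

d|6:{1,2,3,6}  Σf=1+1+1+1=4
q^12  k|12↦f(k): 1:1 2:1 3:1 4:1 6:1 12:1  a_12=6
d|13:{1,13}  Σf=1+1=2
q^16  k|16↦f(k): 16:1 8:1 4:1 2:1 1:1  a_16=5
[q^18] f(18)=1,f(9)=1,f(6)=1,f(3)=1,f(2)=1,f(1)=1 ⇒ 6
q^20  k|20↦f(k): 1:1 2:1 4:1 5:1 10:1 20:1  a_20=6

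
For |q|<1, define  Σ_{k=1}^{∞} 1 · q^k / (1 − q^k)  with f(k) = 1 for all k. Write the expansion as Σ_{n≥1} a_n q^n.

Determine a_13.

a_13 = 2

q^13  k|13↦f(k): 1:1 13:1  a_13=2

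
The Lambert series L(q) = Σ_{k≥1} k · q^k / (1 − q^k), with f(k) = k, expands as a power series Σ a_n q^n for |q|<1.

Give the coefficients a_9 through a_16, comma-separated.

d|9:{9,3,1}  Σf=9+3+1=13
d|10:{10,5,2,1}  Σf=10+5+2+1=18
q^11  k|11↦f(k): 11:11 1:1  a_11=12
[q^12] f(12)=12,f(6)=6,f(4)=4,f(3)=3,f(2)=2,f(1)=1 ⇒ 28
n=13: 13·1 1·13  f→[13+1]=14
n=14: 1·14 2·7 7·2 14·1  f→[1+2+7+14]=24
n=15: 1·15 3·5 5·3 15·1  f→[1+3+5+15]=24
d|16:{1,2,4,8,16}  Σf=1+2+4+8+16=31

13, 18, 12, 28, 14, 24, 24, 31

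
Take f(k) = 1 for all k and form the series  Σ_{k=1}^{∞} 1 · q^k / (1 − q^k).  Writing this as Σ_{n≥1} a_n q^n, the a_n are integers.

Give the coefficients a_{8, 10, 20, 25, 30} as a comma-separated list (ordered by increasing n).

n=8: 8·1 4·2 2·4 1·8  f→[1+1+1+1]=4
q^10  k|10↦f(k): 1:1 2:1 5:1 10:1  a_10=4
d|20:{20,10,5,4,2,1}  Σf=1+1+1+1+1+1=6
[q^25] f(1)=1,f(5)=1,f(25)=1 ⇒ 3
[q^30] f(30)=1,f(15)=1,f(10)=1,f(6)=1,f(5)=1,f(3)=1,f(2)=1,f(1)=1 ⇒ 8

4, 4, 6, 3, 8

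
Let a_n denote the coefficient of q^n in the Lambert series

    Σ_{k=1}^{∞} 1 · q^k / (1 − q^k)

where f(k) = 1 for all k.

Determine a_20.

a_20 = 6

[q^20] f(20)=1,f(10)=1,f(5)=1,f(4)=1,f(2)=1,f(1)=1 ⇒ 6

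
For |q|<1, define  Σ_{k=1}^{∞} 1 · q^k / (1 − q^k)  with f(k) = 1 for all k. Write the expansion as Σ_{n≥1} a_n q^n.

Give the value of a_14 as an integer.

a_14 = 4

n=14: 14·1 7·2 2·7 1·14  f→[1+1+1+1]=4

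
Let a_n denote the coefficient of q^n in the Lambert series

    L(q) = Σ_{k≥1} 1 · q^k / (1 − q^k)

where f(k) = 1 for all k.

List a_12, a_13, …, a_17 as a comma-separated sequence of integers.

[q^12] f(1)=1,f(2)=1,f(3)=1,f(4)=1,f(6)=1,f(12)=1 ⇒ 6
[q^13] f(1)=1,f(13)=1 ⇒ 2
q^14  k|14↦f(k): 1:1 2:1 7:1 14:1  a_14=4
q^15  k|15↦f(k): 1:1 3:1 5:1 15:1  a_15=4
n=16: 1·16 2·8 4·4 8·2 16·1  f→[1+1+1+1+1]=5
[q^17] f(1)=1,f(17)=1 ⇒ 2

6, 2, 4, 4, 5, 2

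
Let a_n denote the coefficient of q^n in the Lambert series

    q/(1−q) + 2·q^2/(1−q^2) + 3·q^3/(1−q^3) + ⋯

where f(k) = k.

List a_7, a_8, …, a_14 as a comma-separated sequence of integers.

d|7:{7,1}  Σf=7+1=8
[q^8] f(1)=1,f(2)=2,f(4)=4,f(8)=8 ⇒ 15
n=9: 9·1 3·3 1·9  f→[9+3+1]=13
[q^10] f(10)=10,f(5)=5,f(2)=2,f(1)=1 ⇒ 18
[q^11] f(11)=11,f(1)=1 ⇒ 12
[q^12] f(1)=1,f(2)=2,f(3)=3,f(4)=4,f(6)=6,f(12)=12 ⇒ 28
[q^13] f(1)=1,f(13)=13 ⇒ 14
d|14:{1,2,7,14}  Σf=1+2+7+14=24

8, 15, 13, 18, 12, 28, 14, 24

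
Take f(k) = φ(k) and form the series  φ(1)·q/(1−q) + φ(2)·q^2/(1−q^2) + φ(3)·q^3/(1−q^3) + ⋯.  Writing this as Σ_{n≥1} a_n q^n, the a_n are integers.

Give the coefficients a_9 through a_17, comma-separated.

d|9:{1,3,9}  Σφ=1+2+6=9
n=10: 10·1 5·2 2·5 1·10  φ→[4+4+1+1]=10
n=11: 11·1 1·11  φ→[10+1]=11
n=12: 1·12 2·6 3·4 4·3 6·2 12·1  φ→[1+1+2+2+2+4]=12
n=13: 1·13 13·1  φ→[1+12]=13
d|14:{1,2,7,14}  Σφ=1+1+6+6=14
d|15:{15,5,3,1}  Σφ=8+4+2+1=15
[q^16] φ(1)=1,φ(2)=1,φ(4)=2,φ(8)=4,φ(16)=8 ⇒ 16
q^17  k|17↦φ(k): 17:16 1:1  a_17=17

9, 10, 11, 12, 13, 14, 15, 16, 17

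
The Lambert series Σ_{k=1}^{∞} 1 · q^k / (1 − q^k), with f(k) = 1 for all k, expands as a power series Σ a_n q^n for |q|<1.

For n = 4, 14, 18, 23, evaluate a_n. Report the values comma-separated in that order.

n=4: 4·1 2·2 1·4  f→[1+1+1]=3
q^14  k|14↦f(k): 1:1 2:1 7:1 14:1  a_14=4
d|18:{1,2,3,6,9,18}  Σf=1+1+1+1+1+1=6
q^23  k|23↦f(k): 23:1 1:1  a_23=2

3, 4, 6, 2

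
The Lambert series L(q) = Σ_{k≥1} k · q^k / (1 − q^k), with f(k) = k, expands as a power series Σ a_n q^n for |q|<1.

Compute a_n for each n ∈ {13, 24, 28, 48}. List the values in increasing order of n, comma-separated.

14, 60, 56, 124

d|13:{1,13}  Σf=1+13=14
[q^24] f(24)=24,f(12)=12,f(8)=8,f(6)=6,f(4)=4,f(3)=3,f(2)=2,f(1)=1 ⇒ 60
q^28  k|28↦f(k): 1:1 2:2 4:4 7:7 14:14 28:28  a_28=56
d|48:{1,2,3,4,6,8,12,16,24,48}  Σf=1+2+3+4+6+8+12+16+24+48=124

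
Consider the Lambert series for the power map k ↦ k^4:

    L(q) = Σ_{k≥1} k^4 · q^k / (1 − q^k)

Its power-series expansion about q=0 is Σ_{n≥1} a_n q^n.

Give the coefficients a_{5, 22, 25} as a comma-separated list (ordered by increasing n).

q^5  k|5↦f(k): 1:1 5:625  a_5=626
[q^22] f(1)=1,f(2)=16,f(11)=14641,f(22)=234256 ⇒ 248914
n=25: 25·1 5·5 1·25  f→[390625+625+1]=391251

626, 248914, 391251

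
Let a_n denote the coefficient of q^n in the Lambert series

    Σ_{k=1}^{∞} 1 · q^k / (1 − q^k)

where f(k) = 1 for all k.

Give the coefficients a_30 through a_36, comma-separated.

n=30: 30·1 15·2 10·3 6·5 5·6 3·10 2·15 1·30  f→[1+1+1+1+1+1+1+1]=8
[q^31] f(1)=1,f(31)=1 ⇒ 2
d|32:{1,2,4,8,16,32}  Σf=1+1+1+1+1+1=6
d|33:{33,11,3,1}  Σf=1+1+1+1=4
[q^34] f(1)=1,f(2)=1,f(17)=1,f(34)=1 ⇒ 4
n=35: 35·1 7·5 5·7 1·35  f→[1+1+1+1]=4
q^36  k|36↦f(k): 36:1 18:1 12:1 9:1 6:1 4:1 3:1 2:1 1:1  a_36=9

8, 2, 6, 4, 4, 4, 9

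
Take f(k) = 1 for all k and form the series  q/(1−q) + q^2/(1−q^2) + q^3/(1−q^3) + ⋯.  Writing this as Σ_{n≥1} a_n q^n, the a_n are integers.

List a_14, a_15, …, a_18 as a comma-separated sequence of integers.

[q^14] f(1)=1,f(2)=1,f(7)=1,f(14)=1 ⇒ 4
q^15  k|15↦f(k): 15:1 5:1 3:1 1:1  a_15=4
q^16  k|16↦f(k): 16:1 8:1 4:1 2:1 1:1  a_16=5
[q^17] f(1)=1,f(17)=1 ⇒ 2
[q^18] f(1)=1,f(2)=1,f(3)=1,f(6)=1,f(9)=1,f(18)=1 ⇒ 6

4, 4, 5, 2, 6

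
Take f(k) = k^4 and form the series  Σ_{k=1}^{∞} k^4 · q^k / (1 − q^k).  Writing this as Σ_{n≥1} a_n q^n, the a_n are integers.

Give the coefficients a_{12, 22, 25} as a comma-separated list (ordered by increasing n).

n=12: 12·1 6·2 4·3 3·4 2·6 1·12  f→[20736+1296+256+81+16+1]=22386
d|22:{22,11,2,1}  Σf=234256+14641+16+1=248914
d|25:{1,5,25}  Σf=1+625+390625=391251

22386, 248914, 391251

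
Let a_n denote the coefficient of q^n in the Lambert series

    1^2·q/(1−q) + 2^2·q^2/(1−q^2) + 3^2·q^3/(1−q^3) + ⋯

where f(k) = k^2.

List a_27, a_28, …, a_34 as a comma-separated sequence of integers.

q^27  k|27↦f(k): 27:729 9:81 3:9 1:1  a_27=820
q^28  k|28↦f(k): 1:1 2:4 4:16 7:49 14:196 28:784  a_28=1050
d|29:{29,1}  Σf=841+1=842
n=30: 1·30 2·15 3·10 5·6 6·5 10·3 15·2 30·1  f→[1+4+9+25+36+100+225+900]=1300
n=31: 1·31 31·1  f→[1+961]=962
q^32  k|32↦f(k): 1:1 2:4 4:16 8:64 16:256 32:1024  a_32=1365
[q^33] f(1)=1,f(3)=9,f(11)=121,f(33)=1089 ⇒ 1220
[q^34] f(1)=1,f(2)=4,f(17)=289,f(34)=1156 ⇒ 1450

820, 1050, 842, 1300, 962, 1365, 1220, 1450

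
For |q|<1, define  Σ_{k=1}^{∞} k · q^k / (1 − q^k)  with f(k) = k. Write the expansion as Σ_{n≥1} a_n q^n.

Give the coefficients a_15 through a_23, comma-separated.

[q^15] f(15)=15,f(5)=5,f(3)=3,f(1)=1 ⇒ 24
[q^16] f(1)=1,f(2)=2,f(4)=4,f(8)=8,f(16)=16 ⇒ 31
q^17  k|17↦f(k): 1:1 17:17  a_17=18
[q^18] f(18)=18,f(9)=9,f(6)=6,f(3)=3,f(2)=2,f(1)=1 ⇒ 39
n=19: 19·1 1·19  f→[19+1]=20
d|20:{1,2,4,5,10,20}  Σf=1+2+4+5+10+20=42
n=21: 21·1 7·3 3·7 1·21  f→[21+7+3+1]=32
[q^22] f(22)=22,f(11)=11,f(2)=2,f(1)=1 ⇒ 36
[q^23] f(1)=1,f(23)=23 ⇒ 24

24, 31, 18, 39, 20, 42, 32, 36, 24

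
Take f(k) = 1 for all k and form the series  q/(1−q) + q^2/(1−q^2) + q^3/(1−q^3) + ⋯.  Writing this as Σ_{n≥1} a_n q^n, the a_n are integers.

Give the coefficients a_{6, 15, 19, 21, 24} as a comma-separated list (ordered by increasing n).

4, 4, 2, 4, 8

n=6: 6·1 3·2 2·3 1·6  f→[1+1+1+1]=4
n=15: 15·1 5·3 3·5 1·15  f→[1+1+1+1]=4
n=19: 19·1 1·19  f→[1+1]=2
[q^21] f(21)=1,f(7)=1,f(3)=1,f(1)=1 ⇒ 4
n=24: 1·24 2·12 3·8 4·6 6·4 8·3 12·2 24·1  f→[1+1+1+1+1+1+1+1]=8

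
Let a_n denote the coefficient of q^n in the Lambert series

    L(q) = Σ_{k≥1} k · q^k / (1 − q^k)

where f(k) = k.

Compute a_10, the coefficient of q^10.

n=10: 1·10 2·5 5·2 10·1  f→[1+2+5+10]=18

a_10 = 18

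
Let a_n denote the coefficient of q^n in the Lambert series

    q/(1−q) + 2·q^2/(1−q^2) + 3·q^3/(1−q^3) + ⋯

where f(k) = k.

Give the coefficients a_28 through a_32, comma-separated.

56, 30, 72, 32, 63

n=28: 28·1 14·2 7·4 4·7 2·14 1·28  f→[28+14+7+4+2+1]=56
[q^29] f(1)=1,f(29)=29 ⇒ 30
q^30  k|30↦f(k): 1:1 2:2 3:3 5:5 6:6 10:10 15:15 30:30  a_30=72
[q^31] f(31)=31,f(1)=1 ⇒ 32
q^32  k|32↦f(k): 1:1 2:2 4:4 8:8 16:16 32:32  a_32=63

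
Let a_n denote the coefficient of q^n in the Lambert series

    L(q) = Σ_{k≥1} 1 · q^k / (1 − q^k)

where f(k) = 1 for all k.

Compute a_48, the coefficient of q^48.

q^48  k|48↦f(k): 1:1 2:1 3:1 4:1 6:1 8:1 12:1 16:1 24:1 48:1  a_48=10

a_48 = 10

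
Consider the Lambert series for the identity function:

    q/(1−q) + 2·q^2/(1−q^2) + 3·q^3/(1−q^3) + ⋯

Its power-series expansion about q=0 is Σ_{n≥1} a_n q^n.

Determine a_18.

a_18 = 39

d|18:{18,9,6,3,2,1}  Σf=18+9+6+3+2+1=39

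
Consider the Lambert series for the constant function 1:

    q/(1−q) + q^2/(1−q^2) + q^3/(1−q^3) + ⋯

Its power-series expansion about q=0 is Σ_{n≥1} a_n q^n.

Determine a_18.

q^18  k|18↦f(k): 18:1 9:1 6:1 3:1 2:1 1:1  a_18=6

a_18 = 6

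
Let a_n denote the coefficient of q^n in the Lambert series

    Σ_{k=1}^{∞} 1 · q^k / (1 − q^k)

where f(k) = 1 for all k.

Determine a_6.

n=6: 1·6 2·3 3·2 6·1  f→[1+1+1+1]=4

a_6 = 4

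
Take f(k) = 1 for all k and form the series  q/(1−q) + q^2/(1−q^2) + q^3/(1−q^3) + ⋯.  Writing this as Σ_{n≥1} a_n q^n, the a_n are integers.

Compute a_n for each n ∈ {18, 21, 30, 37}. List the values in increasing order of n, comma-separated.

d|18:{1,2,3,6,9,18}  Σf=1+1+1+1+1+1=6
n=21: 1·21 3·7 7·3 21·1  f→[1+1+1+1]=4
[q^30] f(30)=1,f(15)=1,f(10)=1,f(6)=1,f(5)=1,f(3)=1,f(2)=1,f(1)=1 ⇒ 8
d|37:{1,37}  Σf=1+1=2

6, 4, 8, 2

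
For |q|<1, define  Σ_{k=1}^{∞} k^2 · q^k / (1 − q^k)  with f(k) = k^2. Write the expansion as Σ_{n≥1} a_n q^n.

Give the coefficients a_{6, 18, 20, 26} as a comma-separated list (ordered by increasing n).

[q^6] f(6)=36,f(3)=9,f(2)=4,f(1)=1 ⇒ 50
n=18: 1·18 2·9 3·6 6·3 9·2 18·1  f→[1+4+9+36+81+324]=455
n=20: 1·20 2·10 4·5 5·4 10·2 20·1  f→[1+4+16+25+100+400]=546
n=26: 26·1 13·2 2·13 1·26  f→[676+169+4+1]=850

50, 455, 546, 850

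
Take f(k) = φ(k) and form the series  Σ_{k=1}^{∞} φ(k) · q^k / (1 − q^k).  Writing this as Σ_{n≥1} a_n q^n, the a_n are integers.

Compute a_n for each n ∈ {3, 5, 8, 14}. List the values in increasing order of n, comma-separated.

[q^3] φ(3)=2,φ(1)=1 ⇒ 3
[q^5] φ(5)=4,φ(1)=1 ⇒ 5
n=8: 8·1 4·2 2·4 1·8  φ→[4+2+1+1]=8
[q^14] φ(1)=1,φ(2)=1,φ(7)=6,φ(14)=6 ⇒ 14

3, 5, 8, 14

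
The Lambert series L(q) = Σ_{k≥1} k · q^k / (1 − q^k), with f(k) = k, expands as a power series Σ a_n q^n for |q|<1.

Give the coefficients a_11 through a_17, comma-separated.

d|11:{1,11}  Σf=1+11=12
n=12: 1·12 2·6 3·4 4·3 6·2 12·1  f→[1+2+3+4+6+12]=28
d|13:{1,13}  Σf=1+13=14
n=14: 14·1 7·2 2·7 1·14  f→[14+7+2+1]=24
d|15:{1,3,5,15}  Σf=1+3+5+15=24
n=16: 1·16 2·8 4·4 8·2 16·1  f→[1+2+4+8+16]=31
n=17: 1·17 17·1  f→[1+17]=18

12, 28, 14, 24, 24, 31, 18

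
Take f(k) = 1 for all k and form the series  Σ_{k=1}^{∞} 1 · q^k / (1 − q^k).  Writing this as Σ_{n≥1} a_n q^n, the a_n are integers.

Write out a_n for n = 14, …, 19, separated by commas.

n=14: 14·1 7·2 2·7 1·14  f→[1+1+1+1]=4
q^15  k|15↦f(k): 15:1 5:1 3:1 1:1  a_15=4
n=16: 16·1 8·2 4·4 2·8 1·16  f→[1+1+1+1+1]=5
q^17  k|17↦f(k): 17:1 1:1  a_17=2
[q^18] f(18)=1,f(9)=1,f(6)=1,f(3)=1,f(2)=1,f(1)=1 ⇒ 6
n=19: 19·1 1·19  f→[1+1]=2

4, 4, 5, 2, 6, 2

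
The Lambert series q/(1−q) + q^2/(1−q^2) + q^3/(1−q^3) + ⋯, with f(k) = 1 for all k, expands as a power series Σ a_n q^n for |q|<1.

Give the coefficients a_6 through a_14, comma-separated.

n=6: 1·6 2·3 3·2 6·1  f→[1+1+1+1]=4
n=7: 1·7 7·1  f→[1+1]=2
[q^8] f(1)=1,f(2)=1,f(4)=1,f(8)=1 ⇒ 4
d|9:{9,3,1}  Σf=1+1+1=3
[q^10] f(10)=1,f(5)=1,f(2)=1,f(1)=1 ⇒ 4
[q^11] f(11)=1,f(1)=1 ⇒ 2
[q^12] f(1)=1,f(2)=1,f(3)=1,f(4)=1,f(6)=1,f(12)=1 ⇒ 6
n=13: 1·13 13·1  f→[1+1]=2
q^14  k|14↦f(k): 14:1 7:1 2:1 1:1  a_14=4

4, 2, 4, 3, 4, 2, 6, 2, 4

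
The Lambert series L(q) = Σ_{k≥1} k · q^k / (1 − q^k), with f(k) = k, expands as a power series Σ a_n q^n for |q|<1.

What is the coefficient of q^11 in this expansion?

a_11 = 12

d|11:{1,11}  Σf=1+11=12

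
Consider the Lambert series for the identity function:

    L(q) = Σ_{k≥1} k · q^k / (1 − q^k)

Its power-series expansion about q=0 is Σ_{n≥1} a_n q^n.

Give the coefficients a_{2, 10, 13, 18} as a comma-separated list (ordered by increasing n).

[q^2] f(1)=1,f(2)=2 ⇒ 3
n=10: 1·10 2·5 5·2 10·1  f→[1+2+5+10]=18
q^13  k|13↦f(k): 1:1 13:13  a_13=14
q^18  k|18↦f(k): 1:1 2:2 3:3 6:6 9:9 18:18  a_18=39

3, 18, 14, 39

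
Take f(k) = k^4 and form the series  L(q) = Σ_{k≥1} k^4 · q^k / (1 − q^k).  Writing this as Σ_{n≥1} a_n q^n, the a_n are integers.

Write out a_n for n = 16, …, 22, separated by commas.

69905, 83522, 112931, 130322, 170898, 196964, 248914

d|16:{16,8,4,2,1}  Σf=65536+4096+256+16+1=69905
n=17: 17·1 1·17  f→[83521+1]=83522
[q^18] f(18)=104976,f(9)=6561,f(6)=1296,f(3)=81,f(2)=16,f(1)=1 ⇒ 112931
q^19  k|19↦f(k): 19:130321 1:1  a_19=130322
[q^20] f(20)=160000,f(10)=10000,f(5)=625,f(4)=256,f(2)=16,f(1)=1 ⇒ 170898
q^21  k|21↦f(k): 21:194481 7:2401 3:81 1:1  a_21=196964
q^22  k|22↦f(k): 22:234256 11:14641 2:16 1:1  a_22=248914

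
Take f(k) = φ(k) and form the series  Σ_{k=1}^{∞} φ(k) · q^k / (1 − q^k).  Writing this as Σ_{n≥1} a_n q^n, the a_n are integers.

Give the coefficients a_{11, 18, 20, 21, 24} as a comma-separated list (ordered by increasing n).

q^11  k|11↦φ(k): 11:10 1:1  a_11=11
n=18: 1·18 2·9 3·6 6·3 9·2 18·1  φ→[1+1+2+2+6+6]=18
d|20:{20,10,5,4,2,1}  Σφ=8+4+4+2+1+1=20
q^21  k|21↦φ(k): 1:1 3:2 7:6 21:12  a_21=21
q^24  k|24↦φ(k): 24:8 12:4 8:4 6:2 4:2 3:2 2:1 1:1  a_24=24

11, 18, 20, 21, 24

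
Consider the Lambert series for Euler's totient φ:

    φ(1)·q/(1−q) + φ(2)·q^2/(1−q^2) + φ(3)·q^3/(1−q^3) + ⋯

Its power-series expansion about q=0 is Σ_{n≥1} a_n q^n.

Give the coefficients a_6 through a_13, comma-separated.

n=6: 1·6 2·3 3·2 6·1  φ→[1+1+2+2]=6
q^7  k|7↦φ(k): 7:6 1:1  a_7=7
[q^8] φ(8)=4,φ(4)=2,φ(2)=1,φ(1)=1 ⇒ 8
n=9: 9·1 3·3 1·9  φ→[6+2+1]=9
n=10: 1·10 2·5 5·2 10·1  φ→[1+1+4+4]=10
d|11:{11,1}  Σφ=10+1=11
q^12  k|12↦φ(k): 12:4 6:2 4:2 3:2 2:1 1:1  a_12=12
n=13: 1·13 13·1  φ→[1+12]=13

6, 7, 8, 9, 10, 11, 12, 13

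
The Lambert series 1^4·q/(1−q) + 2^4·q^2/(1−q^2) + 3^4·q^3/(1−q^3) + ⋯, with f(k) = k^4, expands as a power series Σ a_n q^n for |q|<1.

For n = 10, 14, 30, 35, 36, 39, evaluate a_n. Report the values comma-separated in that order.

d|10:{10,5,2,1}  Σf=10000+625+16+1=10642
[q^14] f(1)=1,f(2)=16,f(7)=2401,f(14)=38416 ⇒ 40834
[q^30] f(1)=1,f(2)=16,f(3)=81,f(5)=625,f(6)=1296,f(10)=10000,f(15)=50625,f(30)=810000 ⇒ 872644
d|35:{1,5,7,35}  Σf=1+625+2401+1500625=1503652
[q^36] f(36)=1679616,f(18)=104976,f(12)=20736,f(9)=6561,f(6)=1296,f(4)=256,f(3)=81,f(2)=16,f(1)=1 ⇒ 1813539
n=39: 39·1 13·3 3·13 1·39  f→[2313441+28561+81+1]=2342084

10642, 40834, 872644, 1503652, 1813539, 2342084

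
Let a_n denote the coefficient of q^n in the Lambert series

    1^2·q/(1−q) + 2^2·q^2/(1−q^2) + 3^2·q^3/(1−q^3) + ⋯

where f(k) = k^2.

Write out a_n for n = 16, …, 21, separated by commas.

q^16  k|16↦f(k): 1:1 2:4 4:16 8:64 16:256  a_16=341
d|17:{17,1}  Σf=289+1=290
[q^18] f(1)=1,f(2)=4,f(3)=9,f(6)=36,f(9)=81,f(18)=324 ⇒ 455
q^19  k|19↦f(k): 1:1 19:361  a_19=362
d|20:{1,2,4,5,10,20}  Σf=1+4+16+25+100+400=546
d|21:{1,3,7,21}  Σf=1+9+49+441=500

341, 290, 455, 362, 546, 500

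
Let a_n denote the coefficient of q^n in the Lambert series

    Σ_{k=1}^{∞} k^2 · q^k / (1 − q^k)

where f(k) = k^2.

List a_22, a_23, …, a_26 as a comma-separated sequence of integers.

q^22  k|22↦f(k): 22:484 11:121 2:4 1:1  a_22=610
q^23  k|23↦f(k): 1:1 23:529  a_23=530
q^24  k|24↦f(k): 24:576 12:144 8:64 6:36 4:16 3:9 2:4 1:1  a_24=850
d|25:{25,5,1}  Σf=625+25+1=651
q^26  k|26↦f(k): 26:676 13:169 2:4 1:1  a_26=850

610, 530, 850, 651, 850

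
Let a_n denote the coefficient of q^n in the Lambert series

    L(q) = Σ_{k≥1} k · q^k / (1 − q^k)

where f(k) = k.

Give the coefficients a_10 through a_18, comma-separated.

q^10  k|10↦f(k): 10:10 5:5 2:2 1:1  a_10=18
q^11  k|11↦f(k): 11:11 1:1  a_11=12
n=12: 1·12 2·6 3·4 4·3 6·2 12·1  f→[1+2+3+4+6+12]=28
n=13: 1·13 13·1  f→[1+13]=14
n=14: 14·1 7·2 2·7 1·14  f→[14+7+2+1]=24
n=15: 15·1 5·3 3·5 1·15  f→[15+5+3+1]=24
[q^16] f(16)=16,f(8)=8,f(4)=4,f(2)=2,f(1)=1 ⇒ 31
n=17: 1·17 17·1  f→[1+17]=18
[q^18] f(1)=1,f(2)=2,f(3)=3,f(6)=6,f(9)=9,f(18)=18 ⇒ 39

18, 12, 28, 14, 24, 24, 31, 18, 39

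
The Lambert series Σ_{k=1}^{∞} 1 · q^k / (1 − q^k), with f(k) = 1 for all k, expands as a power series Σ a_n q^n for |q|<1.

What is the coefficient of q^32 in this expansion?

a_32 = 6

d|32:{1,2,4,8,16,32}  Σf=1+1+1+1+1+1=6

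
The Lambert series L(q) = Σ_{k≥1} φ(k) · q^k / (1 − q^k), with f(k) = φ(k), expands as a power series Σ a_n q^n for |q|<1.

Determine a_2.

d|2:{1,2}  Σφ=1+1=2

a_2 = 2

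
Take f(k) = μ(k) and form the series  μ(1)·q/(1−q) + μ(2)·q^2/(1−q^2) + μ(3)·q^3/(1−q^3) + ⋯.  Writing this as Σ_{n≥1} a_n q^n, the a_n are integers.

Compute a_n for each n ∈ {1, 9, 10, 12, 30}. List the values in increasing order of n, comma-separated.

1, 0, 0, 0, 0

q^1  k|1↦μ(k): 1:1  a_1=1
d|9:{1,3,9}  Σμ=1+(-1)+0=0
q^10  k|10↦μ(k): 10:1 5:-1 2:-1 1:1  a_10=0
[q^12] μ(12)=0,μ(6)=1,μ(4)=0,μ(3)=-1,μ(2)=-1,μ(1)=1 ⇒ 0
[q^30] μ(30)=-1,μ(15)=1,μ(10)=1,μ(6)=1,μ(5)=-1,μ(3)=-1,μ(2)=-1,μ(1)=1 ⇒ 0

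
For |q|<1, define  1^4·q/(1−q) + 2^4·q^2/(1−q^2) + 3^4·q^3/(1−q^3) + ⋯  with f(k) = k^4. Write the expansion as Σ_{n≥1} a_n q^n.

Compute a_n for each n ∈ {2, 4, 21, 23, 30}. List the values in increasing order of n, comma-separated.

17, 273, 196964, 279842, 872644

[q^2] f(1)=1,f(2)=16 ⇒ 17
d|4:{4,2,1}  Σf=256+16+1=273
q^21  k|21↦f(k): 1:1 3:81 7:2401 21:194481  a_21=196964
q^23  k|23↦f(k): 23:279841 1:1  a_23=279842
n=30: 30·1 15·2 10·3 6·5 5·6 3·10 2·15 1·30  f→[810000+50625+10000+1296+625+81+16+1]=872644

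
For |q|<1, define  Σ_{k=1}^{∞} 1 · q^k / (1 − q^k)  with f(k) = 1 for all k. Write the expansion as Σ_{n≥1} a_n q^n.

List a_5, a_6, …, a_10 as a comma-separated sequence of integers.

n=5: 1·5 5·1  f→[1+1]=2
n=6: 1·6 2·3 3·2 6·1  f→[1+1+1+1]=4
q^7  k|7↦f(k): 7:1 1:1  a_7=2
q^8  k|8↦f(k): 1:1 2:1 4:1 8:1  a_8=4
[q^9] f(1)=1,f(3)=1,f(9)=1 ⇒ 3
q^10  k|10↦f(k): 1:1 2:1 5:1 10:1  a_10=4

2, 4, 2, 4, 3, 4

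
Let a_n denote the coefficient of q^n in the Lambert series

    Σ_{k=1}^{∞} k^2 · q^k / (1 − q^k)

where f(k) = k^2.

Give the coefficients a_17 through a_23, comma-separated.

290, 455, 362, 546, 500, 610, 530

d|17:{17,1}  Σf=289+1=290
d|18:{18,9,6,3,2,1}  Σf=324+81+36+9+4+1=455
[q^19] f(19)=361,f(1)=1 ⇒ 362
q^20  k|20↦f(k): 1:1 2:4 4:16 5:25 10:100 20:400  a_20=546
[q^21] f(1)=1,f(3)=9,f(7)=49,f(21)=441 ⇒ 500
n=22: 22·1 11·2 2·11 1·22  f→[484+121+4+1]=610
d|23:{23,1}  Σf=529+1=530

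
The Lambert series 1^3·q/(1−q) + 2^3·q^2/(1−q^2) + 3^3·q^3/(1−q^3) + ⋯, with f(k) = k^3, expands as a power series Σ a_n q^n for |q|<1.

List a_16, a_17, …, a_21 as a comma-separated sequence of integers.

n=16: 1·16 2·8 4·4 8·2 16·1  f→[1+8+64+512+4096]=4681
q^17  k|17↦f(k): 1:1 17:4913  a_17=4914
d|18:{18,9,6,3,2,1}  Σf=5832+729+216+27+8+1=6813
[q^19] f(1)=1,f(19)=6859 ⇒ 6860
q^20  k|20↦f(k): 20:8000 10:1000 5:125 4:64 2:8 1:1  a_20=9198
[q^21] f(21)=9261,f(7)=343,f(3)=27,f(1)=1 ⇒ 9632

4681, 4914, 6813, 6860, 9198, 9632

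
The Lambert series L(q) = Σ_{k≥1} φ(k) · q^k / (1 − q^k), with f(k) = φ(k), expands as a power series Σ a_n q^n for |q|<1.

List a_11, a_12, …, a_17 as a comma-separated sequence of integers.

q^11  k|11↦φ(k): 11:10 1:1  a_11=11
q^12  k|12↦φ(k): 1:1 2:1 3:2 4:2 6:2 12:4  a_12=12
[q^13] φ(1)=1,φ(13)=12 ⇒ 13
q^14  k|14↦φ(k): 1:1 2:1 7:6 14:6  a_14=14
d|15:{15,5,3,1}  Σφ=8+4+2+1=15
n=16: 16·1 8·2 4·4 2·8 1·16  φ→[8+4+2+1+1]=16
n=17: 1·17 17·1  φ→[1+16]=17

11, 12, 13, 14, 15, 16, 17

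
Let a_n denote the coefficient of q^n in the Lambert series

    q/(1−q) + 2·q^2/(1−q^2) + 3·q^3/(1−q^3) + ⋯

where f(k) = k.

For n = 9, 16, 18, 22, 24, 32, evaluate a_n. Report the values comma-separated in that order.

[q^9] f(1)=1,f(3)=3,f(9)=9 ⇒ 13
q^16  k|16↦f(k): 1:1 2:2 4:4 8:8 16:16  a_16=31
n=18: 1·18 2·9 3·6 6·3 9·2 18·1  f→[1+2+3+6+9+18]=39
q^22  k|22↦f(k): 1:1 2:2 11:11 22:22  a_22=36
n=24: 1·24 2·12 3·8 4·6 6·4 8·3 12·2 24·1  f→[1+2+3+4+6+8+12+24]=60
n=32: 1·32 2·16 4·8 8·4 16·2 32·1  f→[1+2+4+8+16+32]=63

13, 31, 39, 36, 60, 63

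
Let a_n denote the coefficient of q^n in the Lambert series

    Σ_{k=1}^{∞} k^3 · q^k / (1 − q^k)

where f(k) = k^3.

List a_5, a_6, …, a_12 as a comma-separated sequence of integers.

d|5:{1,5}  Σf=1+125=126
n=6: 1·6 2·3 3·2 6·1  f→[1+8+27+216]=252
q^7  k|7↦f(k): 1:1 7:343  a_7=344
n=8: 8·1 4·2 2·4 1·8  f→[512+64+8+1]=585
d|9:{9,3,1}  Σf=729+27+1=757
[q^10] f(10)=1000,f(5)=125,f(2)=8,f(1)=1 ⇒ 1134
[q^11] f(11)=1331,f(1)=1 ⇒ 1332
q^12  k|12↦f(k): 12:1728 6:216 4:64 3:27 2:8 1:1  a_12=2044

126, 252, 344, 585, 757, 1134, 1332, 2044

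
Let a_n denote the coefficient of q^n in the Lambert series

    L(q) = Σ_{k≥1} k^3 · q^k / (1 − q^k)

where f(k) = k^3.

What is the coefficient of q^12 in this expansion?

a_12 = 2044

q^12  k|12↦f(k): 1:1 2:8 3:27 4:64 6:216 12:1728  a_12=2044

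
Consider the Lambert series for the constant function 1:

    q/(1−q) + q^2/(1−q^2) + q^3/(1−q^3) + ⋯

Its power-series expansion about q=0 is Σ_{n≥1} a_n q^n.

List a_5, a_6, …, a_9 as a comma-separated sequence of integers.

n=5: 5·1 1·5  f→[1+1]=2
[q^6] f(1)=1,f(2)=1,f(3)=1,f(6)=1 ⇒ 4
[q^7] f(7)=1,f(1)=1 ⇒ 2
n=8: 8·1 4·2 2·4 1·8  f→[1+1+1+1]=4
d|9:{1,3,9}  Σf=1+1+1=3

2, 4, 2, 4, 3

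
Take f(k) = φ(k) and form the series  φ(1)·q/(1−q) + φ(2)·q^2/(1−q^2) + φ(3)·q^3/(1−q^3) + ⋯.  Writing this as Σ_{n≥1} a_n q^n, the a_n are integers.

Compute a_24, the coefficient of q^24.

n=24: 1·24 2·12 3·8 4·6 6·4 8·3 12·2 24·1  φ→[1+1+2+2+2+4+4+8]=24

a_24 = 24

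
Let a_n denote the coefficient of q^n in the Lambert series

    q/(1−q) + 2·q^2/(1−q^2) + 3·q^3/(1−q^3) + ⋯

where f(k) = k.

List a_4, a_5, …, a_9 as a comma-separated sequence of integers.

n=4: 4·1 2·2 1·4  f→[4+2+1]=7
[q^5] f(5)=5,f(1)=1 ⇒ 6
n=6: 6·1 3·2 2·3 1·6  f→[6+3+2+1]=12
d|7:{1,7}  Σf=1+7=8
n=8: 8·1 4·2 2·4 1·8  f→[8+4+2+1]=15
[q^9] f(9)=9,f(3)=3,f(1)=1 ⇒ 13

7, 6, 12, 8, 15, 13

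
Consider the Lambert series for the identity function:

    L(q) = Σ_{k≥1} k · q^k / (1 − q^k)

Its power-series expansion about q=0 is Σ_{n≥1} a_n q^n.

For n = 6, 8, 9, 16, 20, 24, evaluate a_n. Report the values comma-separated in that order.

12, 15, 13, 31, 42, 60

[q^6] f(6)=6,f(3)=3,f(2)=2,f(1)=1 ⇒ 12
q^8  k|8↦f(k): 1:1 2:2 4:4 8:8  a_8=15
[q^9] f(1)=1,f(3)=3,f(9)=9 ⇒ 13
n=16: 1·16 2·8 4·4 8·2 16·1  f→[1+2+4+8+16]=31
d|20:{1,2,4,5,10,20}  Σf=1+2+4+5+10+20=42
q^24  k|24↦f(k): 24:24 12:12 8:8 6:6 4:4 3:3 2:2 1:1  a_24=60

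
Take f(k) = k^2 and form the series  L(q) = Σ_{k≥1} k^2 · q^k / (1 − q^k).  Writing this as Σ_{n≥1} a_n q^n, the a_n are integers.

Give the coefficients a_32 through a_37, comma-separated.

[q^32] f(1)=1,f(2)=4,f(4)=16,f(8)=64,f(16)=256,f(32)=1024 ⇒ 1365
d|33:{1,3,11,33}  Σf=1+9+121+1089=1220
[q^34] f(1)=1,f(2)=4,f(17)=289,f(34)=1156 ⇒ 1450
q^35  k|35↦f(k): 35:1225 7:49 5:25 1:1  a_35=1300
n=36: 1·36 2·18 3·12 4·9 6·6 9·4 12·3 18·2 36·1  f→[1+4+9+16+36+81+144+324+1296]=1911
n=37: 1·37 37·1  f→[1+1369]=1370

1365, 1220, 1450, 1300, 1911, 1370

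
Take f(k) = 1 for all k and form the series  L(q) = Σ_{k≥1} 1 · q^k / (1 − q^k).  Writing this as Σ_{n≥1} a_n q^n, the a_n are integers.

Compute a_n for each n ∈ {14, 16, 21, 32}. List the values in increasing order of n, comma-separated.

4, 5, 4, 6

q^14  k|14↦f(k): 14:1 7:1 2:1 1:1  a_14=4
n=16: 1·16 2·8 4·4 8·2 16·1  f→[1+1+1+1+1]=5
[q^21] f(21)=1,f(7)=1,f(3)=1,f(1)=1 ⇒ 4
[q^32] f(1)=1,f(2)=1,f(4)=1,f(8)=1,f(16)=1,f(32)=1 ⇒ 6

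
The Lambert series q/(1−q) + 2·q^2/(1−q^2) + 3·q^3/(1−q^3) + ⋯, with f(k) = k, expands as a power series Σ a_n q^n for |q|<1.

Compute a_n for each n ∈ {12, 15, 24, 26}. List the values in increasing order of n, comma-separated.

d|12:{12,6,4,3,2,1}  Σf=12+6+4+3+2+1=28
d|15:{1,3,5,15}  Σf=1+3+5+15=24
q^24  k|24↦f(k): 24:24 12:12 8:8 6:6 4:4 3:3 2:2 1:1  a_24=60
q^26  k|26↦f(k): 26:26 13:13 2:2 1:1  a_26=42

28, 24, 60, 42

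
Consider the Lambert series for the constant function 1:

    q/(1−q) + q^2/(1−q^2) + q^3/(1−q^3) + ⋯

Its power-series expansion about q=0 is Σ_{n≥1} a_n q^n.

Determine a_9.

n=9: 1·9 3·3 9·1  f→[1+1+1]=3

a_9 = 3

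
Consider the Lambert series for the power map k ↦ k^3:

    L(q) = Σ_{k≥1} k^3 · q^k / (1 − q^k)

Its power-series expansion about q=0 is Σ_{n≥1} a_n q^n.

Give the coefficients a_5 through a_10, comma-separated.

126, 252, 344, 585, 757, 1134

q^5  k|5↦f(k): 5:125 1:1  a_5=126
n=6: 1·6 2·3 3·2 6·1  f→[1+8+27+216]=252
d|7:{7,1}  Σf=343+1=344
q^8  k|8↦f(k): 8:512 4:64 2:8 1:1  a_8=585
[q^9] f(9)=729,f(3)=27,f(1)=1 ⇒ 757
q^10  k|10↦f(k): 10:1000 5:125 2:8 1:1  a_10=1134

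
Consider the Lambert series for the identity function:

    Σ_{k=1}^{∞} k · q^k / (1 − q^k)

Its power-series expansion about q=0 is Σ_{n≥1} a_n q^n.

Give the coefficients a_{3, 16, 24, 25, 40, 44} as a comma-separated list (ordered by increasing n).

q^3  k|3↦f(k): 3:3 1:1  a_3=4
d|16:{16,8,4,2,1}  Σf=16+8+4+2+1=31
d|24:{24,12,8,6,4,3,2,1}  Σf=24+12+8+6+4+3+2+1=60
d|25:{25,5,1}  Σf=25+5+1=31
d|40:{40,20,10,8,5,4,2,1}  Σf=40+20+10+8+5+4+2+1=90
[q^44] f(1)=1,f(2)=2,f(4)=4,f(11)=11,f(22)=22,f(44)=44 ⇒ 84

4, 31, 60, 31, 90, 84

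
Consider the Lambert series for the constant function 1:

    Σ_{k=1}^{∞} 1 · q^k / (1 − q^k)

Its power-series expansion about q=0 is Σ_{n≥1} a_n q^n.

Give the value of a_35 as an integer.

a_35 = 4

d|35:{1,5,7,35}  Σf=1+1+1+1=4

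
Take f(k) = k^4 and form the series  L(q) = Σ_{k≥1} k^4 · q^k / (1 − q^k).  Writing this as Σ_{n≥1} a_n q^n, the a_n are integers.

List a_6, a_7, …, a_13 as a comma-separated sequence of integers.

1394, 2402, 4369, 6643, 10642, 14642, 22386, 28562

d|6:{6,3,2,1}  Σf=1296+81+16+1=1394
[q^7] f(7)=2401,f(1)=1 ⇒ 2402
[q^8] f(1)=1,f(2)=16,f(4)=256,f(8)=4096 ⇒ 4369
[q^9] f(9)=6561,f(3)=81,f(1)=1 ⇒ 6643
d|10:{1,2,5,10}  Σf=1+16+625+10000=10642
q^11  k|11↦f(k): 11:14641 1:1  a_11=14642
n=12: 12·1 6·2 4·3 3·4 2·6 1·12  f→[20736+1296+256+81+16+1]=22386
q^13  k|13↦f(k): 1:1 13:28561  a_13=28562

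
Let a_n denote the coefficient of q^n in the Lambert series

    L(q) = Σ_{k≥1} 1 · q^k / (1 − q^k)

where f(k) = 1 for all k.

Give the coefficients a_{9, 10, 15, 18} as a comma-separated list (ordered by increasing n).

3, 4, 4, 6

d|9:{9,3,1}  Σf=1+1+1=3
[q^10] f(10)=1,f(5)=1,f(2)=1,f(1)=1 ⇒ 4
n=15: 1·15 3·5 5·3 15·1  f→[1+1+1+1]=4
n=18: 18·1 9·2 6·3 3·6 2·9 1·18  f→[1+1+1+1+1+1]=6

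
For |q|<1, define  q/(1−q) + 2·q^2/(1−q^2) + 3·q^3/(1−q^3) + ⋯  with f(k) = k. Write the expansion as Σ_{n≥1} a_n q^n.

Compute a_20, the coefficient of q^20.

n=20: 1·20 2·10 4·5 5·4 10·2 20·1  f→[1+2+4+5+10+20]=42

a_20 = 42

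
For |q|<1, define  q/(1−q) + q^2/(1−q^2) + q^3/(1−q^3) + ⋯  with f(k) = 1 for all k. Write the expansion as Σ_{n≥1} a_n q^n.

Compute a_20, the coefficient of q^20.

a_20 = 6

[q^20] f(1)=1,f(2)=1,f(4)=1,f(5)=1,f(10)=1,f(20)=1 ⇒ 6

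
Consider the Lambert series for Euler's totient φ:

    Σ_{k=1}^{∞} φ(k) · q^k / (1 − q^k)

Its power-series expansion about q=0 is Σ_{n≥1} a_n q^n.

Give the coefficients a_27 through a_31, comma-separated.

n=27: 27·1 9·3 3·9 1·27  φ→[18+6+2+1]=27
d|28:{1,2,4,7,14,28}  Σφ=1+1+2+6+6+12=28
[q^29] φ(1)=1,φ(29)=28 ⇒ 29
d|30:{1,2,3,5,6,10,15,30}  Σφ=1+1+2+4+2+4+8+8=30
q^31  k|31↦φ(k): 31:30 1:1  a_31=31

27, 28, 29, 30, 31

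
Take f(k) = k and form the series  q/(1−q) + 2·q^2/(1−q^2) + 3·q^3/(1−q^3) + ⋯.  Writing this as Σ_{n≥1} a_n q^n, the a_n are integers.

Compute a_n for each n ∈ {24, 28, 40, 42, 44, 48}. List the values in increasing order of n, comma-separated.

d|24:{1,2,3,4,6,8,12,24}  Σf=1+2+3+4+6+8+12+24=60
q^28  k|28↦f(k): 28:28 14:14 7:7 4:4 2:2 1:1  a_28=56
n=40: 40·1 20·2 10·4 8·5 5·8 4·10 2·20 1·40  f→[40+20+10+8+5+4+2+1]=90
d|42:{42,21,14,7,6,3,2,1}  Σf=42+21+14+7+6+3+2+1=96
d|44:{44,22,11,4,2,1}  Σf=44+22+11+4+2+1=84
q^48  k|48↦f(k): 1:1 2:2 3:3 4:4 6:6 8:8 12:12 16:16 24:24 48:48  a_48=124

60, 56, 90, 96, 84, 124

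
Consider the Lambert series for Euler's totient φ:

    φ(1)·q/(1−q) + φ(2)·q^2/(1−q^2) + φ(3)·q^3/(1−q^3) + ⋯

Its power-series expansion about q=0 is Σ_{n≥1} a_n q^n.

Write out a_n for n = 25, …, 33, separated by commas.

n=25: 1·25 5·5 25·1  φ→[1+4+20]=25
d|26:{26,13,2,1}  Σφ=12+12+1+1=26
q^27  k|27↦φ(k): 1:1 3:2 9:6 27:18  a_27=27
d|28:{1,2,4,7,14,28}  Σφ=1+1+2+6+6+12=28
q^29  k|29↦φ(k): 1:1 29:28  a_29=29
d|30:{30,15,10,6,5,3,2,1}  Σφ=8+8+4+2+4+2+1+1=30
d|31:{31,1}  Σφ=30+1=31
d|32:{1,2,4,8,16,32}  Σφ=1+1+2+4+8+16=32
q^33  k|33↦φ(k): 33:20 11:10 3:2 1:1  a_33=33

25, 26, 27, 28, 29, 30, 31, 32, 33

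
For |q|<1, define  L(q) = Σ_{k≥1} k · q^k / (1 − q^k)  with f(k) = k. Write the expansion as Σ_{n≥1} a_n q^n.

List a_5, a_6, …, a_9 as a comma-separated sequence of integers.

n=5: 1·5 5·1  f→[1+5]=6
d|6:{6,3,2,1}  Σf=6+3+2+1=12
n=7: 7·1 1·7  f→[7+1]=8
n=8: 1·8 2·4 4·2 8·1  f→[1+2+4+8]=15
d|9:{1,3,9}  Σf=1+3+9=13

6, 12, 8, 15, 13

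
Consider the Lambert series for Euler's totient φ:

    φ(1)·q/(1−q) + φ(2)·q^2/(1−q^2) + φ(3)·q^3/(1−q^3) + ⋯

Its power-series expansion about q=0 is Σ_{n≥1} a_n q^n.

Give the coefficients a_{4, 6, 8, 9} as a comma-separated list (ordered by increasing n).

q^4  k|4↦φ(k): 1:1 2:1 4:2  a_4=4
n=6: 1·6 2·3 3·2 6·1  φ→[1+1+2+2]=6
q^8  k|8↦φ(k): 8:4 4:2 2:1 1:1  a_8=8
d|9:{9,3,1}  Σφ=6+2+1=9

4, 6, 8, 9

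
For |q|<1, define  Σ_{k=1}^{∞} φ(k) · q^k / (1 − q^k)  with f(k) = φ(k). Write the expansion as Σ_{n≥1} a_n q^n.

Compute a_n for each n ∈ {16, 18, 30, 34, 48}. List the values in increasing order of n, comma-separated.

d|16:{16,8,4,2,1}  Σφ=8+4+2+1+1=16
d|18:{1,2,3,6,9,18}  Σφ=1+1+2+2+6+6=18
q^30  k|30↦φ(k): 30:8 15:8 10:4 6:2 5:4 3:2 2:1 1:1  a_30=30
q^34  k|34↦φ(k): 1:1 2:1 17:16 34:16  a_34=34
q^48  k|48↦φ(k): 1:1 2:1 3:2 4:2 6:2 8:4 12:4 16:8 24:8 48:16  a_48=48

16, 18, 30, 34, 48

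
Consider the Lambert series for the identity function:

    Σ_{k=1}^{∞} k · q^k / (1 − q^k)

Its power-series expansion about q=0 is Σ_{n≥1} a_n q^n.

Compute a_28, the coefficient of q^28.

a_28 = 56

n=28: 28·1 14·2 7·4 4·7 2·14 1·28  f→[28+14+7+4+2+1]=56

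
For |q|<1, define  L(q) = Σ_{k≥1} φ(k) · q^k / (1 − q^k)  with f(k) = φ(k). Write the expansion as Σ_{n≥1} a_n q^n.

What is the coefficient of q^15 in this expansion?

d|15:{1,3,5,15}  Σφ=1+2+4+8=15

a_15 = 15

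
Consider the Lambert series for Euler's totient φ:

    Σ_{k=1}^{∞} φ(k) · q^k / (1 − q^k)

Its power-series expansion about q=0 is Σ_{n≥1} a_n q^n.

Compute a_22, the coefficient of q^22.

q^22  k|22↦φ(k): 1:1 2:1 11:10 22:10  a_22=22

a_22 = 22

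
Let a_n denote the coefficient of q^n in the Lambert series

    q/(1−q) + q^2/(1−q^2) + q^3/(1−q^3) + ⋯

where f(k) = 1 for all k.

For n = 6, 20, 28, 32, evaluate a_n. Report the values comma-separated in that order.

d|6:{1,2,3,6}  Σf=1+1+1+1=4
d|20:{20,10,5,4,2,1}  Σf=1+1+1+1+1+1=6
n=28: 28·1 14·2 7·4 4·7 2·14 1·28  f→[1+1+1+1+1+1]=6
n=32: 1·32 2·16 4·8 8·4 16·2 32·1  f→[1+1+1+1+1+1]=6

4, 6, 6, 6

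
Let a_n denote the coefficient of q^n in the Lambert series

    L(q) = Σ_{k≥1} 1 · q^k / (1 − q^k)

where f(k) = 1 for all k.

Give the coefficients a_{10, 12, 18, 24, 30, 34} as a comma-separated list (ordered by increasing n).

n=10: 10·1 5·2 2·5 1·10  f→[1+1+1+1]=4
q^12  k|12↦f(k): 1:1 2:1 3:1 4:1 6:1 12:1  a_12=6
[q^18] f(1)=1,f(2)=1,f(3)=1,f(6)=1,f(9)=1,f(18)=1 ⇒ 6
[q^24] f(24)=1,f(12)=1,f(8)=1,f(6)=1,f(4)=1,f(3)=1,f(2)=1,f(1)=1 ⇒ 8
[q^30] f(30)=1,f(15)=1,f(10)=1,f(6)=1,f(5)=1,f(3)=1,f(2)=1,f(1)=1 ⇒ 8
n=34: 34·1 17·2 2·17 1·34  f→[1+1+1+1]=4

4, 6, 6, 8, 8, 4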